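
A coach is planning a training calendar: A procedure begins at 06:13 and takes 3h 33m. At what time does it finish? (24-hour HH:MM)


Start time: 06:13
Adding: 3 hours 33 minutes
Minutes: 13 + 33 = 46
Hours: 6 + 3 + 0 = 9
Result: 09:46

09:46


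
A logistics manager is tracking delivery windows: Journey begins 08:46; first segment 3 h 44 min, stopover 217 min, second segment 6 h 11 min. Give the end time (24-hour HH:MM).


Depart: 08:46
Leg 1: +224 min -> 12:30
Layover: +217 min -> 16:07
Leg 2: +371 min -> 22:18
Total travel: 812 minutes = 13h 32m
Arrival: 22:18

22:18


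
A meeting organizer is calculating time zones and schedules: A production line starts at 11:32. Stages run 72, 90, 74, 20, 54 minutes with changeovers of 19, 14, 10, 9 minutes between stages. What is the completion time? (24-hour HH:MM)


Start: 11:32 = 692 min from midnight
  after task 1 (72 min): 12:44
  after break (19 min): 13:03
  after task 2 (90 min): 14:33
  after break (14 min): 14:47
  after task 3 (74 min): 16:01
  after break (10 min): 16:11
  after task 4 (20 min): 16:31
  after break (9 min): 16:40
  after task 5 (54 min): 17:34
Total elapsed: 362 minutes
End time: 17:34

17:34


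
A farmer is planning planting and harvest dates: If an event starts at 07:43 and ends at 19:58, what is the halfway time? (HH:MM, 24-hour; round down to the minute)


Start time: 07:43 = 463 minutes from midnight
End time: 19:58 = 1198 minutes from midnight
Sum: 463 + 1198 = 1661
Midpoint: 1661 / 2 = 830 minutes
Convert: 830 / 60 = 13 hours, 50 minutes
Result: 13:50

13:50


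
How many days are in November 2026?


Month: November
Year: 2026
November is a 30-day month
Total: 30 days

30


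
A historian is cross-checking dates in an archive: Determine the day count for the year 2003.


Year: 2003
Check leap year rules:
Divisible by 4? No
2003 is not a leap year
Days: 365

365


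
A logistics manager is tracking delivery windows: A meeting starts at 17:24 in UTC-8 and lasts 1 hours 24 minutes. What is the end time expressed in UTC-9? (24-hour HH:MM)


Start: 17:24 in UTC-8
Step 1 - add duration:
  minutes: 24 + 24 = 48
  hours: 17 + 1 + 0 = 18
  end in UTC-8: 18:48
Step 2 - convert UTC-8 -> UTC-9:
  offset difference: -9 - (-8) = -1 hours
  18 + (-1) = 17 -> mod 24 = 17
Result: 17:48 in UTC-9

17:48


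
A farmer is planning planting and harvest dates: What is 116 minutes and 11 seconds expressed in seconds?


Minutes: 116
Extra seconds: 11
Seconds per minute: 60
Minutes to seconds: 116 x 60 = 6960
Total: 6960 + 11 = 6971

6971


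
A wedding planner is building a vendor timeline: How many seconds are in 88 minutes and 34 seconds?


Minutes: 88
Seconds: 34
Convert minutes to seconds: 88 x 60 = 5280
Add remaining seconds: 5280 + 34 = 5314

5314


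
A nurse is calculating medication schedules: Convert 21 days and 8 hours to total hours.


Days: 21
Extra hours: 8
Hours per day: 24
Days to hours: 21 x 24 = 504
Total: 504 + 8 = 512

512


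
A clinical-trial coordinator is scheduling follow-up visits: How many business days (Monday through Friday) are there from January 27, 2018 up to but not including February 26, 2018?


Start: 2018-01-27 (Saturday)
End (exclusive): 2018-02-26 (Monday)
Total calendar days: 30
Full weeks: 30 // 7 = 4 -> 20 weekdays
Remaining 2 days starting on Saturday:
  Sat(-), Sun(-) -> 0 weekdays
Total business days: 20 + 0 = 20

20


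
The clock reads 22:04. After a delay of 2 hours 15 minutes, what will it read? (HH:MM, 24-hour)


Start time: 22:04
Adding: 2 hours 15 minutes
Minutes: 4 + 15 = 19
Hours: 22 + 2 + 0 = 24
Hour wraparound: 24 mod 24 = 0
Result: 00:19

00:19


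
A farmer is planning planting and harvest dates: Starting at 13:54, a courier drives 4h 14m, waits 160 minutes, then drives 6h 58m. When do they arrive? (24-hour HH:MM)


Depart: 13:54
Leg 1: +254 min -> 18:08
Layover: +160 min -> 20:48
Leg 2: +418 min -> 03:46
Total travel: 832 minutes = 13h 52m
Arrival: 03:46

03:46


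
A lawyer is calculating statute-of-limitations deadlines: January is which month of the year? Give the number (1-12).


Calendar month order:
1. January <--
2. February
January is month number 1

1


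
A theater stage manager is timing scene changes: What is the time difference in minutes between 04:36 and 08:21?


Start time: 04:36 = 276 minutes from midnight
End time: 08:21 = 501 minutes from midnight
Difference: 501 - 276 = 225 minutes
That is 3 hours and 45 minutes

225


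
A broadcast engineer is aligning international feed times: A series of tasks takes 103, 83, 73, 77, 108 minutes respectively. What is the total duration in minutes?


Durations: 103, 83, 73, 77, 108
Running sum: 103
+ 83 = 186
+ 73 = 259
+ 77 = 336
+ 108 = 444
Total duration: 444 minutes
That is 7 hours and 24 minutes

444


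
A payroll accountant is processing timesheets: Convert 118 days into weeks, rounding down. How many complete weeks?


Total days: 118
Days per week: 7
Division: 118 / 7 = 16 remainder 6
Complete weeks: 16
Remaining days: 6

16


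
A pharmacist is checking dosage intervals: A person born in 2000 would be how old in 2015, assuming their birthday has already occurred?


Birth year: 2000
Current year: 2015
Age = current year - birth year
Age = 2015 - 2000 = 15

15


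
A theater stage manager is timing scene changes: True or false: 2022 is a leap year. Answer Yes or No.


Year: 2022
Divisible by 4? 2022 / 4 = 505.5 -> No
Not divisible by 4, so NOT a leap year

No


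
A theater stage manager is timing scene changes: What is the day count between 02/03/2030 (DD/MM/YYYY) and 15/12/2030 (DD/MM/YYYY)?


Start date: 2030-03-02
End date: 2030-12-15
Mar 2030: +30 days
Apr 2030: +30 days
May 2030: +31 days
... (7 more months)
Total: 288 days

288


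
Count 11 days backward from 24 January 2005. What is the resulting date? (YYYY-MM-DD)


Start: 2005-01-24
Subtracting 11 days
Days already passed in January: 24
Result: 2005-01-13

2005-01-13


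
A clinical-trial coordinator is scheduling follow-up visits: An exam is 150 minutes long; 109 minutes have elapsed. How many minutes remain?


Total budget: 150 minutes
Time used: 109 minutes
Remaining: 150 - 109 = 41 minutes
Percent used: 72.7%
Percent remaining: 27.3%

41


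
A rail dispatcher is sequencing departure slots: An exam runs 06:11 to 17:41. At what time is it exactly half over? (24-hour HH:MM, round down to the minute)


Start time: 06:11 = 371 minutes from midnight
End time: 17:41 = 1061 minutes from midnight
Sum: 371 + 1061 = 1432
Midpoint: 1432 / 2 = 716 minutes
Convert: 716 / 60 = 11 hours, 56 minutes
Result: 11:56

11:56


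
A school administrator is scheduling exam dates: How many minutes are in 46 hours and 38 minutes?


Hours: 46
Minutes: 38
Convert hours to minutes: 46 x 60 = 2760
Add remaining minutes: 2760 + 38 = 2798

2798


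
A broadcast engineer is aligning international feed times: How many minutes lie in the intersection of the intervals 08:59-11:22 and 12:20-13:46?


Interval A: [539, 682] minutes from midnight
Interval B: [740, 826] minutes from midnight
Overlap start = max(539, 740) = 740
Overlap end = min(682, 826) = 682
End <= start, so the intervals do not overlap: 0 minutes

0


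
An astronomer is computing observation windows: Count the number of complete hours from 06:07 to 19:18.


Start: 06:07
End: 19:18
Hour difference: 19 - 6 = 13 hours
Minute difference: 18 - 7 = 11 minutes
Total minutes: 791
Complete hours: 791 / 60 = 13 (remainder 11)

13


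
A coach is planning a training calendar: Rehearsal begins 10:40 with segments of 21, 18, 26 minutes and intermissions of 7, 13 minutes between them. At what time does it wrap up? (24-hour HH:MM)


Start: 10:40 = 640 min from midnight
  after task 1 (21 min): 11:01
  after break (7 min): 11:08
  after task 2 (18 min): 11:26
  after break (13 min): 11:39
  after task 3 (26 min): 12:05
Total elapsed: 85 minutes
End time: 12:05

12:05


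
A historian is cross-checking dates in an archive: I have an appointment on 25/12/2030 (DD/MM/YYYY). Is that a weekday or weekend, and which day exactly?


Date: 2030-12-25
January 1, 2030 is a Tuesday
Day of year: 359
Offset from Jan 1: 358 days
358 mod 7 = 1
Result: Wednesday

Wednesday


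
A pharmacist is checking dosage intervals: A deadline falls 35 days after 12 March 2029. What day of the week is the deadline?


Start: 2029-03-12 (Monday)
Step 1 - find target date: add 35 days
  2029-03-12 + 35 days = 2029-04-16
Step 2 - day of week:
  35 mod 7 = 0
  Monday + 0 days -> Monday
Result: Monday (2029-04-16)

Monday


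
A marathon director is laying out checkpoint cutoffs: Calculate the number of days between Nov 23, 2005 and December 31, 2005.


Start: November 23, 2005
End: December 31, 2005
Days left in November: 7
December: 31
Sum of remaining months: 31
Total: 7 + 31 = 38

38


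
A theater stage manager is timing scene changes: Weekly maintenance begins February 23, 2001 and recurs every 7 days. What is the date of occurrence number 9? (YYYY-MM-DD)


First occurrence: 2001-02-23 (occurrence 1)
Each occurrence is 7 days after the previous.
Occurrence 9 is 8 weeks after the first.
8 weeks = 56 days
2001-02-23 + 56 days = 2001-04-20

2001-04-20


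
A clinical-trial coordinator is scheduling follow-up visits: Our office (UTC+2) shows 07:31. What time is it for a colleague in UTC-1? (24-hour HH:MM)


Local time: 07:31 at UTC+2 (offset 2h)
Target zone: UTC-1 (offset -1h)
Difference: -1 - (2) = -3 hours
Calculation: 7 + (-3) = 4
Result: 04:31

04:31


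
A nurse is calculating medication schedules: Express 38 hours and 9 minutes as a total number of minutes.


Hours: 38
Extra minutes: 9
Minutes per hour: 60
Hours to minutes: 38 x 60 = 2280
Total: 2280 + 9 = 2289

2289


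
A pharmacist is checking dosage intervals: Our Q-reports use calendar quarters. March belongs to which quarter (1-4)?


Month: March (month 3)
Q1: January-March (months 1-3)
Q2: April-June (months 4-6)
Q3: July-September (months 7-9)
Q4: October-December (months 10-12)
Month 3 falls in Q1

1


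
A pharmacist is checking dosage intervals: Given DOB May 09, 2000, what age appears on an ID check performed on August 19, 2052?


Birth: 2000-05-09
Reference: 2052-08-19
Year difference: 2052 - 2000 = 52
Has birthday (05-09) occurred by 08-19? Yes
Age in full years: 52

52


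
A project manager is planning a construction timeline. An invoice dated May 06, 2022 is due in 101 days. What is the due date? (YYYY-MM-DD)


Start: 2022-05-06
Adding 101 days
Days remaining in May: 25
After May: 76 days still to add
June 2022: 30 days, 46 remaining
July 2022: 31 days, 15 remaining
August 2022 has 31 days, need 15
Result: 2022-08-15

2022-08-15


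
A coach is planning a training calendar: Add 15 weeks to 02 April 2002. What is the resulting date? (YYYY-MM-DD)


Start: 2002-04-02
Weeks to add: 15
Convert to days: 15 x 7 = 105 days
Add 105 days to 2002-04-02
Result: 2002-07-16

2002-07-16


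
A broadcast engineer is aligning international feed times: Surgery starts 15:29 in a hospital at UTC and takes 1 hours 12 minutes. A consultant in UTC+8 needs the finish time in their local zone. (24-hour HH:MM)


Start: 15:29 in UTC
Step 1 - add duration:
  minutes: 29 + 12 = 41
  hours: 15 + 1 + 0 = 16
  end in UTC: 16:41
Step 2 - convert UTC -> UTC+8:
  offset difference: 8 - (0) = 8 hours
  16 + (8) = 24 -> mod 24 = 0
Result: 00:41 in UTC+8

00:41


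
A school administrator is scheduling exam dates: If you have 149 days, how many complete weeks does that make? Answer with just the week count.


Total days: 149
Days per week: 7
Division: 149 / 7 = 21 remainder 2
Complete weeks: 21
Remaining days: 2

21


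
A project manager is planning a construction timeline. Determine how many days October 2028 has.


Month: October
Year: 2028
October is a 31-day month
Total: 31 days

31


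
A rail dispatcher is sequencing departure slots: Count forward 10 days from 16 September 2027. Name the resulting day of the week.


Start: 2027-09-16 (Thursday)
Step 1 - find target date: add 10 days
  2027-09-16 + 10 days = 2027-09-26
Step 2 - day of week:
  10 mod 7 = 3
  Thursday + 3 days -> Sunday
Result: Sunday (2027-09-26)

Sunday


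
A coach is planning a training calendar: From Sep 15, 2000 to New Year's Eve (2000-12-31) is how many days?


Start: September 15, 2000
End: December 31, 2000
Days left in September: 15
October: 31
November: 30
December: 31
Sum of remaining months: 92
Total: 15 + 92 = 107

107


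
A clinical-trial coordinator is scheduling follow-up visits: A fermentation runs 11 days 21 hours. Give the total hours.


Days: 11
Extra hours: 21
Hours per day: 24
Days to hours: 11 x 24 = 264
Total: 264 + 21 = 285

285


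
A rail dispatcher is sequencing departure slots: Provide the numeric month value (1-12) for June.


Calendar month order:
5. May
6. June <--
7. July
June is month number 6

6


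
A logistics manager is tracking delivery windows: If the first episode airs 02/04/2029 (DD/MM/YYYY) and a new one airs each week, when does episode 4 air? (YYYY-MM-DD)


First occurrence: 2029-04-02 (occurrence 1)
Each occurrence is 7 days after the previous.
Occurrence 4 is 3 weeks after the first.
3 weeks = 21 days
2029-04-02 + 21 days = 2029-04-23

2029-04-23


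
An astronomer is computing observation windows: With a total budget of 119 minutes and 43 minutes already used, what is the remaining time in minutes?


Total budget: 119 minutes
Time used: 43 minutes
Remaining: 119 - 43 = 76 minutes
Percent used: 36.1%
Percent remaining: 63.9%

76


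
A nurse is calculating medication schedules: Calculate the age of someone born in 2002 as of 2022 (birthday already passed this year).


Birth year: 2002
Current year: 2022
Age = current year - birth year
Age = 2022 - 2002 = 20

20


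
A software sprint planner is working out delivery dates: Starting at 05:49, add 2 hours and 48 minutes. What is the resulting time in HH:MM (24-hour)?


Start time: 05:49
Adding: 2 hours 48 minutes
Minutes: 49 + 48 = 97
Minute overflow: 97 >= 60, so carry 1 hour, minutes = 37
Hours: 5 + 2 + 1 = 8
Result: 08:37

08:37


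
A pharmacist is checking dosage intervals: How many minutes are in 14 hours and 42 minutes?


Hours: 14
Minutes: 42
Convert hours to minutes: 14 x 60 = 840
Add remaining minutes: 840 + 42 = 882

882


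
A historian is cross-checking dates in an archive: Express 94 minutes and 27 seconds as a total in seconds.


Minutes: 94
Seconds: 27
Convert minutes to seconds: 94 x 60 = 5640
Add remaining seconds: 5640 + 27 = 5667

5667


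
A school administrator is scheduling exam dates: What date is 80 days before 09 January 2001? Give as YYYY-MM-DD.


Start: 2001-01-09
Subtracting 80 days
Days already passed in January: 9
After going back through January: 71 more days to subtract
December 2000: 31 days, 40 remaining
November 2000: 30 days, 10 remaining
October 2000 has 31 days, need 10
Result: 2000-10-21

2000-10-21


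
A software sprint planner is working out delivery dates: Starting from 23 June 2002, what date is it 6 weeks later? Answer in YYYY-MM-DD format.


Start: 2002-06-23
Weeks to add: 6
Convert to days: 6 x 7 = 42 days
Add 42 days to 2002-06-23
Result: 2002-08-04

2002-08-04


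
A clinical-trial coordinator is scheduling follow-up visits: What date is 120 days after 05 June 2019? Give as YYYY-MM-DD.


Start: 2019-06-05
Adding 120 days
Days remaining in June: 25
After June: 95 days still to add
July 2019: 31 days, 64 remaining
August 2019: 31 days, 33 remaining
September 2019: 30 days, 3 remaining
October 2019 has 31 days, need 3
Result: 2019-10-03

2019-10-03


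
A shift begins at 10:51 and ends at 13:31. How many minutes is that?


Start time: 10:51 = 651 minutes from midnight
End time: 13:31 = 811 minutes from midnight
Difference: 811 - 651 = 160 minutes
That is 2 hours and 40 minutes

160


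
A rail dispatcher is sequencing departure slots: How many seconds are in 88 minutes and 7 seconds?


Minutes: 88
Extra seconds: 7
Seconds per minute: 60
Minutes to seconds: 88 x 60 = 5280
Total: 5280 + 7 = 5287

5287


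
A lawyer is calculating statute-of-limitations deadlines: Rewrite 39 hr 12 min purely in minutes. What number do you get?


Hours: 39
Extra minutes: 12
Minutes per hour: 60
Hours to minutes: 39 x 60 = 2340
Total: 2340 + 12 = 2352

2352


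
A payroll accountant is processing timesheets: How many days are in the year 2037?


Year: 2037
Check leap year rules:
Divisible by 4? No
2037 is not a leap year
Days: 365

365


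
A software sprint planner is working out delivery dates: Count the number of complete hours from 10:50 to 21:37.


Start: 10:50
End: 21:37
Hour difference: 21 - 10 = 11 hours
Minute difference: 37 - 50 = -13 minutes
Total minutes: 647
Complete hours: 647 / 60 = 10 (remainder 47)

10


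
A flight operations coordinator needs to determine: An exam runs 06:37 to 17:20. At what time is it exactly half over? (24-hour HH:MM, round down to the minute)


Start time: 06:37 = 397 minutes from midnight
End time: 17:20 = 1040 minutes from midnight
Sum: 397 + 1040 = 1437
Midpoint: 1437 / 2 = 718 minutes
Convert: 718 / 60 = 11 hours, 58 minutes
Result: 11:58

11:58


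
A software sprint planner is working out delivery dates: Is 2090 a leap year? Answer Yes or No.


Year: 2090
Divisible by 4? 2090 / 4 = 522.5 -> No
Not divisible by 4, so NOT a leap year

No


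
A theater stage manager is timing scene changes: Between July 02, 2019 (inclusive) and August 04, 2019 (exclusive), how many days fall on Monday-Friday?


Start: 2019-07-02 (Tuesday)
End (exclusive): 2019-08-04 (Sunday)
Total calendar days: 33
Full weeks: 33 // 7 = 4 -> 20 weekdays
Remaining 5 days starting on Tuesday:
  Tue(w), Wed(w), Thu(w), Fri(w), Sat(-) -> 4 weekdays
Total business days: 20 + 4 = 24

24


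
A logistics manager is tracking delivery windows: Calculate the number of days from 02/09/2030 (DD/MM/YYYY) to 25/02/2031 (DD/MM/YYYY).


Start date: 2030-09-02
End date: 2031-02-25
Sep 2030: +29 days
Oct 2030: +31 days
Nov 2030: +30 days
... (3 more months)
Total: 176 days

176


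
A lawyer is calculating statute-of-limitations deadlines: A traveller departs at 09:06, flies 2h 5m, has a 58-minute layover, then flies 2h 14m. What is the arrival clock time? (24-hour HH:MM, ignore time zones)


Depart: 09:06
Leg 1: +125 min -> 11:11
Layover: +58 min -> 12:09
Leg 2: +134 min -> 14:23
Total travel: 317 minutes = 5h 17m
Arrival: 14:23

14:23


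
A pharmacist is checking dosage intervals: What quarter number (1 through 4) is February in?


Month: February (month 2)
Q1: January-March (months 1-3)
Q2: April-June (months 4-6)
Q3: July-September (months 7-9)
Q4: October-December (months 10-12)
Month 2 falls in Q1

1


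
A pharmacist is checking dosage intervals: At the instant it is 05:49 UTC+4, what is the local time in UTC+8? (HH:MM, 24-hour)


Local time: 05:49 at UTC+4 (offset 4h)
Target zone: UTC+8 (offset 8h)
Difference: 8 - (4) = 4 hours
Calculation: 5 + (4) = 9
Result: 09:49

09:49


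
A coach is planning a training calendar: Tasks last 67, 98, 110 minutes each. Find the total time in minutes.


Durations: 67, 98, 110
Running sum: 67
+ 98 = 165
+ 110 = 275
Total duration: 275 minutes
That is 4 hours and 35 minutes

275


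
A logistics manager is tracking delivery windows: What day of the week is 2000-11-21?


Date: 2000-11-21
January 1, 2000 is a Saturday
Day of year: 326
Offset from Jan 1: 325 days
325 mod 7 = 3
Result: Tuesday

Tuesday


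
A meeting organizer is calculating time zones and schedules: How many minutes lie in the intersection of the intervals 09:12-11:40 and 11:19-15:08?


Interval A: [552, 700] minutes from midnight
Interval B: [679, 908] minutes from midnight
Overlap start = max(552, 679) = 679
Overlap end = min(700, 908) = 700
Overlap = 700 - 679 = 21 minutes

21


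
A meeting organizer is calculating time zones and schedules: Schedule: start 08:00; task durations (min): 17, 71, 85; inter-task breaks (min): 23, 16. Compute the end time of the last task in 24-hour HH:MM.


Start: 08:00 = 480 min from midnight
  after task 1 (17 min): 08:17
  after break (23 min): 08:40
  after task 2 (71 min): 09:51
  after break (16 min): 10:07
  after task 3 (85 min): 11:32
Total elapsed: 212 minutes
End time: 11:32

11:32


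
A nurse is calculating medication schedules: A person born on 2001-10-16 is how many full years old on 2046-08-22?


Birth: 2001-10-16
Reference: 2046-08-22
Year difference: 2046 - 2001 = 45
Has birthday (10-16) occurred by 08-22? No
Birthday not yet reached this year -> subtract 1
Age in full years: 44

44


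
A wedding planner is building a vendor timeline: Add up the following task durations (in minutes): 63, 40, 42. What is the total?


Durations: 63, 40, 42
Running sum: 63
+ 40 = 103
+ 42 = 145
Total duration: 145 minutes
That is 2 hours and 25 minutes

145


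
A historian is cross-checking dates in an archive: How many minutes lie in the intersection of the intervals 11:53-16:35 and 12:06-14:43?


Interval A: [713, 995] minutes from midnight
Interval B: [726, 883] minutes from midnight
Overlap start = max(713, 726) = 726
Overlap end = min(995, 883) = 883
Overlap = 883 - 726 = 157 minutes

157


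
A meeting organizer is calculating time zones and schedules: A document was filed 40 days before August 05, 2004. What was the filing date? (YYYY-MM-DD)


Start: 2004-08-05
Subtracting 40 days
Days already passed in August: 5
After going back through August: 35 more days to subtract
July 2004: 31 days, 4 remaining
June 2004 has 30 days, need 4
Result: 2004-06-26

2004-06-26


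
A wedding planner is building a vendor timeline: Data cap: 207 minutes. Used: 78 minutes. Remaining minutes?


Total budget: 207 minutes
Time used: 78 minutes
Remaining: 207 - 78 = 129 minutes
Percent used: 37.7%
Percent remaining: 62.3%

129


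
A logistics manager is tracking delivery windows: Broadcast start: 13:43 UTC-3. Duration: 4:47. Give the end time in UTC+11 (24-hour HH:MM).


Start: 13:43 in UTC-3
Step 1 - add duration:
  minutes: 43 + 47 = 90 (carry 1h)
  hours: 13 + 4 + 1 = 18
  end in UTC-3: 18:30
Step 2 - convert UTC-3 -> UTC+11:
  offset difference: 11 - (-3) = 14 hours
  18 + (14) = 32 -> mod 24 = 8
Result: 08:30 in UTC+11

08:30


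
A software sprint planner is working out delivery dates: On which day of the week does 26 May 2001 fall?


Date: 2001-05-26
January 1, 2001 is a Monday
Day of year: 146
Offset from Jan 1: 145 days
145 mod 7 = 5
Result: Saturday

Saturday


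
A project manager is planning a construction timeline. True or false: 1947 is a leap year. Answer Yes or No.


Year: 1947
Divisible by 4? 1947 / 4 = 486.75 -> No
Not divisible by 4, so NOT a leap year

No


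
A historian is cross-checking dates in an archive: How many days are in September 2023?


Month: September
Year: 2023
September is a 30-day month
Total: 30 days

30


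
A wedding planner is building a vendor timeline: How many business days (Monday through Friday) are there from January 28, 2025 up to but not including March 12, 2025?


Start: 2025-01-28 (Tuesday)
End (exclusive): 2025-03-12 (Wednesday)
Total calendar days: 43
Full weeks: 43 // 7 = 6 -> 30 weekdays
Remaining 1 days starting on Tuesday:
  Tue(w) -> 1 weekdays
Total business days: 30 + 1 = 31

31


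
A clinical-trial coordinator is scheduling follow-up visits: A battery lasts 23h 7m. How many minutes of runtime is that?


Hours: 23
Extra minutes: 7
Minutes per hour: 60
Hours to minutes: 23 x 60 = 1380
Total: 1380 + 7 = 1387

1387


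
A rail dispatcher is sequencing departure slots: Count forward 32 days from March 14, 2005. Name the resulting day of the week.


Start: 2005-03-14 (Monday)
Step 1 - find target date: add 32 days
  2005-03-14 + 32 days = 2005-04-15
Step 2 - day of week:
  32 mod 7 = 4
  Monday + 4 days -> Friday
Result: Friday (2005-04-15)

Friday


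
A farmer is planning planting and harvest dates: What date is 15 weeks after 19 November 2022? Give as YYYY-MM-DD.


Start: 2022-11-19
Weeks to add: 15
Convert to days: 15 x 7 = 105 days
Add 105 days to 2022-11-19
Result: 2023-03-04

2023-03-04


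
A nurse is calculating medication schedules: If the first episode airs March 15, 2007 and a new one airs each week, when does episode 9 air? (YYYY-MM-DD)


First occurrence: 2007-03-15 (occurrence 1)
Each occurrence is 7 days after the previous.
Occurrence 9 is 8 weeks after the first.
8 weeks = 56 days
2007-03-15 + 56 days = 2007-05-10

2007-05-10


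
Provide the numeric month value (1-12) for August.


Calendar month order:
7. July
8. August <--
9. September
August is month number 8

8


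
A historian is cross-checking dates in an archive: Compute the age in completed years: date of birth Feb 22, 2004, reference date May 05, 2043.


Birth: 2004-02-22
Reference: 2043-05-05
Year difference: 2043 - 2004 = 39
Has birthday (02-22) occurred by 05-05? Yes
Age in full years: 39

39


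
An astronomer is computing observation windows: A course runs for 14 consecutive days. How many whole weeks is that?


Total days: 14
Days per week: 7
Division: 14 / 7 = 2 remainder 0
Complete weeks: 2
Remaining days: 0

2


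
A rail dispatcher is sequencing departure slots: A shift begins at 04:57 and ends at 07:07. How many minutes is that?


Start time: 04:57 = 297 minutes from midnight
End time: 07:07 = 427 minutes from midnight
Difference: 427 - 297 = 130 minutes
That is 2 hours and 10 minutes

130


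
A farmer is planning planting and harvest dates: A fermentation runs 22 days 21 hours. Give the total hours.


Days: 22
Extra hours: 21
Hours per day: 24
Days to hours: 22 x 24 = 528
Total: 528 + 21 = 549

549


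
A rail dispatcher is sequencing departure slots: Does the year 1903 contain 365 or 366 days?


Year: 1903
Check leap year rules:
Divisible by 4? No
1903 is not a leap year
Days: 365

365


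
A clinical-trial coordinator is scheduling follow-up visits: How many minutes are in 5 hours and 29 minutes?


Hours: 5
Minutes: 29
Convert hours to minutes: 5 x 60 = 300
Add remaining minutes: 300 + 29 = 329

329


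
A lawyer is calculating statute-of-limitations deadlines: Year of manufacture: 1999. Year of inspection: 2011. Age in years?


Birth year: 1999
Current year: 2011
Age = current year - birth year
Age = 2011 - 1999 = 12

12


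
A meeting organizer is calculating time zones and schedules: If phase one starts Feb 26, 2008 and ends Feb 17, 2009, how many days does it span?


Start date: 2008-02-26
End date: 2009-02-17
Feb 2008: +4 days
Mar 2008: +31 days
Apr 2008: +30 days
... (10 more months)
Total: 357 days

357


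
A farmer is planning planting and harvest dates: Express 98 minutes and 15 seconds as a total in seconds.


Minutes: 98
Seconds: 15
Convert minutes to seconds: 98 x 60 = 5880
Add remaining seconds: 5880 + 15 = 5895

5895


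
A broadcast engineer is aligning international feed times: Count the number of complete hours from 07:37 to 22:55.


Start: 07:37
End: 22:55
Hour difference: 22 - 7 = 15 hours
Minute difference: 55 - 37 = 18 minutes
Total minutes: 918
Complete hours: 918 / 60 = 15 (remainder 18)

15


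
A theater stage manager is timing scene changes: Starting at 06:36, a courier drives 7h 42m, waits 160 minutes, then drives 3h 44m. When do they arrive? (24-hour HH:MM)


Depart: 06:36
Leg 1: +462 min -> 14:18
Layover: +160 min -> 16:58
Leg 2: +224 min -> 20:42
Total travel: 846 minutes = 14h 6m
Arrival: 20:42

20:42


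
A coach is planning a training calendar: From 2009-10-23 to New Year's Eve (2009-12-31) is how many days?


Start: October 23, 2009
End: December 31, 2009
Days left in October: 8
November: 30
December: 31
Sum of remaining months: 61
Total: 8 + 61 = 69

69


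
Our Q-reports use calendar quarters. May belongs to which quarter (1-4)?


Month: May (month 5)
Q1: January-March (months 1-3)
Q2: April-June (months 4-6)
Q3: July-September (months 7-9)
Q4: October-December (months 10-12)
Month 5 falls in Q2

2


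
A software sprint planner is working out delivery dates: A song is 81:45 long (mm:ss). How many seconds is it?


Minutes: 81
Extra seconds: 45
Seconds per minute: 60
Minutes to seconds: 81 x 60 = 4860
Total: 4860 + 45 = 4905

4905


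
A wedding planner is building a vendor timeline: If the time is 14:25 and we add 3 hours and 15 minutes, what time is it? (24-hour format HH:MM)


Start time: 14:25
Adding: 3 hours 15 minutes
Minutes: 25 + 15 = 40
Hours: 14 + 3 + 0 = 17
Result: 17:40

17:40


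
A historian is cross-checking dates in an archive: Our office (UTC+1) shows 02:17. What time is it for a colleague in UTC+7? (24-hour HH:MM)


Local time: 02:17 at UTC+1 (offset 1h)
Target zone: UTC+7 (offset 7h)
Difference: 7 - (1) = 6 hours
Calculation: 2 + (6) = 8
Result: 08:17

08:17


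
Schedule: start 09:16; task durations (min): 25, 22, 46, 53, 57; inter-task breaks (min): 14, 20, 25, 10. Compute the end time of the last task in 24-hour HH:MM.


Start: 09:16 = 556 min from midnight
  after task 1 (25 min): 09:41
  after break (14 min): 09:55
  after task 2 (22 min): 10:17
  after break (20 min): 10:37
  after task 3 (46 min): 11:23
  after break (25 min): 11:48
  after task 4 (53 min): 12:41
  after break (10 min): 12:51
  after task 5 (57 min): 13:48
Total elapsed: 272 minutes
End time: 13:48

13:48


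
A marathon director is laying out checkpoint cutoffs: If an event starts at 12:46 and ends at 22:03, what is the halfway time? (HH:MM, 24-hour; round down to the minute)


Start time: 12:46 = 766 minutes from midnight
End time: 22:03 = 1323 minutes from midnight
Sum: 766 + 1323 = 2089
Midpoint: 2089 / 2 = 1044 minutes
Convert: 1044 / 60 = 17 hours, 24 minutes
Result: 17:24

17:24


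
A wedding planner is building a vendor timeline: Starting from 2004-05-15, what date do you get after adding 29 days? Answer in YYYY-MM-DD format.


Start: 2004-05-15
Adding 29 days
Days remaining in May: 16
After May: 13 days still to add
June 2004 has 30 days, need 13
Result: 2004-06-13

2004-06-13


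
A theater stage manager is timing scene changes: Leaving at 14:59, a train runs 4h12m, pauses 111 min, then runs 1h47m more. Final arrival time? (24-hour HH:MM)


Depart: 14:59
Leg 1: +252 min -> 19:11
Layover: +111 min -> 21:02
Leg 2: +107 min -> 22:49
Total travel: 470 minutes = 7h 50m
Arrival: 22:49

22:49


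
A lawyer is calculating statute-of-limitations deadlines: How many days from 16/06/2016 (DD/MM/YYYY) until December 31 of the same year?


Start: June 16, 2016
End: December 31, 2016
Days left in June: 14
July: 31
August: 31
September: 30
October: 31
... plus remaining months
Sum of remaining months: 184
Total: 14 + 184 = 198

198


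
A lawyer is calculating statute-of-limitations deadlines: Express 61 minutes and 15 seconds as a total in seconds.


Minutes: 61
Seconds: 15
Convert minutes to seconds: 61 x 60 = 3660
Add remaining seconds: 3660 + 15 = 3675

3675


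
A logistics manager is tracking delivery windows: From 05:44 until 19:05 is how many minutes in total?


Start time: 05:44 = 344 minutes from midnight
End time: 19:05 = 1145 minutes from midnight
Difference: 1145 - 344 = 801 minutes
That is 13 hours and 21 minutes

801


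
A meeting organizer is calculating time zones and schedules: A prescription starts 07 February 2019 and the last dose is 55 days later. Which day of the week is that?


Start: 2019-02-07 (Thursday)
Step 1 - find target date: add 55 days
  2019-02-07 + 55 days = 2019-04-03
Step 2 - day of week:
  55 mod 7 = 6
  Thursday + 6 days -> Wednesday
Result: Wednesday (2019-04-03)

Wednesday


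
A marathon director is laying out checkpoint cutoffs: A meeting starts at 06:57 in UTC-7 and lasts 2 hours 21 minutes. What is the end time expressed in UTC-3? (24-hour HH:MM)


Start: 06:57 in UTC-7
Step 1 - add duration:
  minutes: 57 + 21 = 78 (carry 1h)
  hours: 6 + 2 + 1 = 9
  end in UTC-7: 09:18
Step 2 - convert UTC-7 -> UTC-3:
  offset difference: -3 - (-7) = 4 hours
  9 + (4) = 13 -> mod 24 = 13
Result: 13:18 in UTC-3

13:18


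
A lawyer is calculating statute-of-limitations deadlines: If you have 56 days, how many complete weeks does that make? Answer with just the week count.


Total days: 56
Days per week: 7
Division: 56 / 7 = 8 remainder 0
Complete weeks: 8
Remaining days: 0

8


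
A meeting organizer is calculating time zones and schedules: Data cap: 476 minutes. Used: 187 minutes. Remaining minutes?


Total budget: 476 minutes
Time used: 187 minutes
Remaining: 476 - 187 = 289 minutes
Percent used: 39.3%
Percent remaining: 60.7%

289


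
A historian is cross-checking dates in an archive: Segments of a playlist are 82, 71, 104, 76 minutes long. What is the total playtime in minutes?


Durations: 82, 71, 104, 76
Running sum: 82
+ 71 = 153
+ 104 = 257
+ 76 = 333
Total duration: 333 minutes
That is 5 hours and 33 minutes

333


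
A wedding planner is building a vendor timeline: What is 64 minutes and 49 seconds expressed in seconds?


Minutes: 64
Extra seconds: 49
Seconds per minute: 60
Minutes to seconds: 64 x 60 = 3840
Total: 3840 + 49 = 3889

3889


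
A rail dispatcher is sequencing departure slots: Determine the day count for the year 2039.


Year: 2039
Check leap year rules:
Divisible by 4? No
2039 is not a leap year
Days: 365

365


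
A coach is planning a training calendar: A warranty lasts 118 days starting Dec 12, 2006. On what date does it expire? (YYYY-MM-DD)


Start: 2006-12-12
Adding 118 days
Days remaining in December: 19
After December: 99 days still to add
January 2007: 31 days, 68 remaining
February 2007: 28 days, 40 remaining
March 2007: 31 days, 9 remaining
April 2007 has 30 days, need 9
Result: 2007-04-09

2007-04-09


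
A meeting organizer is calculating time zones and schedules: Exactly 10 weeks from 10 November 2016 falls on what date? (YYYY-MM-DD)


Start: 2016-11-10
Weeks to add: 10
Convert to days: 10 x 7 = 70 days
Add 70 days to 2016-11-10
Result: 2017-01-19

2017-01-19


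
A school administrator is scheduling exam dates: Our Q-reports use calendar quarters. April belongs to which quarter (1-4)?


Month: April (month 4)
Q1: January-March (months 1-3)
Q2: April-June (months 4-6)
Q3: July-September (months 7-9)
Q4: October-December (months 10-12)
Month 4 falls in Q2

2


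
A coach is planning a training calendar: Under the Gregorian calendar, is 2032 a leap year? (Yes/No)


Year: 2032
Divisible by 4? 2032 / 4 = 508.0 -> Yes
Divisible by 100? 2032 / 100 = 20.32 -> No
Divisible by 4 but not 100, so it IS a leap year

Yes


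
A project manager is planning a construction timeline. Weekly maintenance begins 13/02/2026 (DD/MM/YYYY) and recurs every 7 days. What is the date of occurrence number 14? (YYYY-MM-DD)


First occurrence: 2026-02-13 (occurrence 1)
Each occurrence is 7 days after the previous.
Occurrence 14 is 13 weeks after the first.
13 weeks = 91 days
2026-02-13 + 91 days = 2026-05-15

2026-05-15


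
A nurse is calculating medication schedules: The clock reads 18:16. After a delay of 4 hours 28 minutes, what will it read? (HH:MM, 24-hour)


Start time: 18:16
Adding: 4 hours 28 minutes
Minutes: 16 + 28 = 44
Hours: 18 + 4 + 0 = 22
Result: 22:44

22:44


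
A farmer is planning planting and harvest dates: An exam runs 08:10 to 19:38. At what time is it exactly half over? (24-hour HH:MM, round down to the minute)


Start time: 08:10 = 490 minutes from midnight
End time: 19:38 = 1178 minutes from midnight
Sum: 490 + 1178 = 1668
Midpoint: 1668 / 2 = 834 minutes
Convert: 834 / 60 = 13 hours, 54 minutes
Result: 13:54

13:54


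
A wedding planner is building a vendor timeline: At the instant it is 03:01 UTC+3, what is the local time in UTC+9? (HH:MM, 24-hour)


Local time: 03:01 at UTC+3 (offset 3h)
Target zone: UTC+9 (offset 9h)
Difference: 9 - (3) = 6 hours
Calculation: 3 + (6) = 9
Result: 09:01

09:01


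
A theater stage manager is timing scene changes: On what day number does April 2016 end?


Month: April
Year: 2016
April is a 30-day month
Total: 30 days

30


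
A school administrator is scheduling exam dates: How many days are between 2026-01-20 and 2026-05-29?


Start date: 2026-01-20
End date: 2026-05-29
Jan 2026: +12 days
Feb 2026: +28 days
Mar 2026: +31 days
Apr 2026: +30 days
May 2026: +28 days
Total: 129 days

129


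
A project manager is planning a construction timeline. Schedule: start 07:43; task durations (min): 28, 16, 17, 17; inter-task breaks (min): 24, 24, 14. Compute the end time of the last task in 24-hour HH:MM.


Start: 07:43 = 463 min from midnight
  after task 1 (28 min): 08:11
  after break (24 min): 08:35
  after task 2 (16 min): 08:51
  after break (24 min): 09:15
  after task 3 (17 min): 09:32
  after break (14 min): 09:46
  after task 4 (17 min): 10:03
Total elapsed: 140 minutes
End time: 10:03

10:03


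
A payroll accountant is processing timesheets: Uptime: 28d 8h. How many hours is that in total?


Days: 28
Extra hours: 8
Hours per day: 24
Days to hours: 28 x 24 = 672
Total: 672 + 8 = 680

680


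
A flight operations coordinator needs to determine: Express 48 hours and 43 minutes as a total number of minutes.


Hours: 48
Extra minutes: 43
Minutes per hour: 60
Hours to minutes: 48 x 60 = 2880
Total: 2880 + 43 = 2923

2923


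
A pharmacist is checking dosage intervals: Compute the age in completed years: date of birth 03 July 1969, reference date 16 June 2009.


Birth: 1969-07-03
Reference: 2009-06-16
Year difference: 2009 - 1969 = 40
Has birthday (07-03) occurred by 06-16? No
Birthday not yet reached this year -> subtract 1
Age in full years: 39

39


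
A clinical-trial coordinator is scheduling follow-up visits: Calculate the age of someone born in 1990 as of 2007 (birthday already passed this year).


Birth year: 1990
Current year: 2007
Age = current year - birth year
Age = 2007 - 1990 = 17

17


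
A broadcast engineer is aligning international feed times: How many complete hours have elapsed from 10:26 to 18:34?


Start: 10:26
End: 18:34
Hour difference: 18 - 10 = 8 hours
Minute difference: 34 - 26 = 8 minutes
Total minutes: 488
Complete hours: 488 / 60 = 8 (remainder 8)

8


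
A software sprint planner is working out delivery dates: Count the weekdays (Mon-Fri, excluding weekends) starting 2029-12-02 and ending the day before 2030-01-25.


Start: 2029-12-02 (Sunday)
End (exclusive): 2030-01-25 (Friday)
Total calendar days: 54
Full weeks: 54 // 7 = 7 -> 35 weekdays
Remaining 5 days starting on Sunday:
  Sun(-), Mon(w), Tue(w), Wed(w), Thu(w) -> 4 weekdays
Total business days: 35 + 4 = 39

39


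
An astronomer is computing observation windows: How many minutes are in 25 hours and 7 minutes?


Hours: 25
Minutes: 7
Convert hours to minutes: 25 x 60 = 1500
Add remaining minutes: 1500 + 7 = 1507

1507


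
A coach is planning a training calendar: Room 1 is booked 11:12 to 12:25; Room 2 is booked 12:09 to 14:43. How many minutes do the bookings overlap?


Interval A: [672, 745] minutes from midnight
Interval B: [729, 883] minutes from midnight
Overlap start = max(672, 729) = 729
Overlap end = min(745, 883) = 745
Overlap = 745 - 729 = 16 minutes

16


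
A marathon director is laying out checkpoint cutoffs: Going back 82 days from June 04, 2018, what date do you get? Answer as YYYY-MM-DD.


Start: 2018-06-04
Subtracting 82 days
Days already passed in June: 4
After going back through June: 78 more days to subtract
May 2018: 31 days, 47 remaining
April 2018: 30 days, 17 remaining
March 2018 has 31 days, need 17
Result: 2018-03-14

2018-03-14
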